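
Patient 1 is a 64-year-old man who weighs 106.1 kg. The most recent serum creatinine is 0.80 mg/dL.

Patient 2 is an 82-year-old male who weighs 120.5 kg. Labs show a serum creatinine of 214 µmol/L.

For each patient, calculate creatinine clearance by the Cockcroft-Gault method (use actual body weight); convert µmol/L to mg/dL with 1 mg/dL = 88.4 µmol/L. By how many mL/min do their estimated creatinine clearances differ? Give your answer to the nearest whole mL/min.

Patient 1: CrCl = (140 − 64) × 106.1 / (72 × 0.8) = 8063.6 / 57.60 ≈ 140.0 mL/min
Patient 2: SCr = 214 / 88.4 = 2.421 mg/dL
Patient 2: CrCl = (140 − 82) × 120.5 / (72 × 2.421) = 6989.0 / 174.31 ≈ 40.1 mL/min
|140.0 − 40.1| = 99.9 mL/min

100 mL/min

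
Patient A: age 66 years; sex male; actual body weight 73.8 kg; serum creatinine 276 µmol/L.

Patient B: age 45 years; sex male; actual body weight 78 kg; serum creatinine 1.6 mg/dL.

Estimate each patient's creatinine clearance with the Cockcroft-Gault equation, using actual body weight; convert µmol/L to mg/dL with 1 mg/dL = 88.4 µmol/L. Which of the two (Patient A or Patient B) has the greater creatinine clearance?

Patient B

Patient A: SCr = 276 / 88.4 = 3.122 mg/dL
Patient A: CrCl = (140 − 66) × 73.8 / (72 × 3.122) = 5461.2 / 224.78 ≈ 24.3 mL/min
Patient B: CrCl = (140 − 45) × 78 / (72 × 1.6) = 7410.0 / 115.20 ≈ 64.3 mL/min
24.3 vs 64.3 mL/min → Patient B is higher.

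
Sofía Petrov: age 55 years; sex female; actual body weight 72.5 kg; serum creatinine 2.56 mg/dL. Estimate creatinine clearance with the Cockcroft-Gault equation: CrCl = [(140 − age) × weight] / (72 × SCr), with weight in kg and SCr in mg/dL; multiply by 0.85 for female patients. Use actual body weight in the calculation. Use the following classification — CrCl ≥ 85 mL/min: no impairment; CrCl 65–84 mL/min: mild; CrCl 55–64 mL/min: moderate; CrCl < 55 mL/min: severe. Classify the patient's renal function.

severe

CrCl = (140 − 55) × 72.5 / (72 × 2.56) × 0.85 = 6162.5 / 184.32 × 0.85 ≈ 28.4 mL/min
28 mL/min falls in the 'severe' range.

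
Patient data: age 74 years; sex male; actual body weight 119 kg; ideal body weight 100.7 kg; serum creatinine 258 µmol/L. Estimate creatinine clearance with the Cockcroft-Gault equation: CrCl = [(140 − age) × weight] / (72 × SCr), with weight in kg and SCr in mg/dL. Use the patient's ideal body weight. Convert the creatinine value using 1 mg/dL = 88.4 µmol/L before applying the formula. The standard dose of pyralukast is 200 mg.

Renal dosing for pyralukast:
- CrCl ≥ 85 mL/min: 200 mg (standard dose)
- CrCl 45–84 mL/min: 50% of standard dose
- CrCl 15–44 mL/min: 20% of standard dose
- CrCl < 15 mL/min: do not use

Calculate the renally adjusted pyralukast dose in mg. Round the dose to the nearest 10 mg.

SCr = 258 / 88.4 = 2.919 mg/dL
CrCl = (140 − 74) × 100.7 / (72 × 2.919) = 6646.2 / 210.17 ≈ 31.6 mL/min
CrCl ≈ 32 mL/min → bracket 15–44 mL/min.
20% of 200 mg = 40 mg

40 mg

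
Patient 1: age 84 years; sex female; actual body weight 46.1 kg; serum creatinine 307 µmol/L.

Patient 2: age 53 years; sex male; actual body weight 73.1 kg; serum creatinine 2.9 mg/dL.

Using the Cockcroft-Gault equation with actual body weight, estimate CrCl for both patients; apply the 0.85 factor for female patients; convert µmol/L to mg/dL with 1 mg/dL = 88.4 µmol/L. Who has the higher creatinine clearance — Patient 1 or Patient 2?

Patient 2

Patient 1: SCr = 307 / 88.4 = 3.473 mg/dL
Patient 1: CrCl = (140 − 84) × 46.1 / (72 × 3.473) × 0.85 = 2581.6 / 250.06 × 0.85 ≈ 8.8 mL/min
Patient 2: CrCl = (140 − 53) × 73.1 / (72 × 2.9) = 6359.7 / 208.80 ≈ 30.5 mL/min
8.8 vs 30.5 mL/min → Patient 2 is higher.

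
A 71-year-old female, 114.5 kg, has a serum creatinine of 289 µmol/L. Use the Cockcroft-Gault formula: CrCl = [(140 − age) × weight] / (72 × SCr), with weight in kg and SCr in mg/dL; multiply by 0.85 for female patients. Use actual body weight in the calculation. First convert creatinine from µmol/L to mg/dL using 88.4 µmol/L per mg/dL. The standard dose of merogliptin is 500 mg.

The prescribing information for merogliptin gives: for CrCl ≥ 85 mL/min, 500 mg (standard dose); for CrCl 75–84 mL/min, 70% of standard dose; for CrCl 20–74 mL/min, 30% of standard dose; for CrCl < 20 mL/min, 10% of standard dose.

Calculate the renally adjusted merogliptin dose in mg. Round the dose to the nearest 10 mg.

150 mg

SCr = 289 / 88.4 = 3.269 mg/dL
CrCl = (140 − 71) × 114.5 / (72 × 3.269) × 0.85 = 7900.5 / 235.37 × 0.85 ≈ 28.5 mL/min
CrCl ≈ 29 mL/min → bracket 20–74 mL/min.
30% of 500 mg = 150 mg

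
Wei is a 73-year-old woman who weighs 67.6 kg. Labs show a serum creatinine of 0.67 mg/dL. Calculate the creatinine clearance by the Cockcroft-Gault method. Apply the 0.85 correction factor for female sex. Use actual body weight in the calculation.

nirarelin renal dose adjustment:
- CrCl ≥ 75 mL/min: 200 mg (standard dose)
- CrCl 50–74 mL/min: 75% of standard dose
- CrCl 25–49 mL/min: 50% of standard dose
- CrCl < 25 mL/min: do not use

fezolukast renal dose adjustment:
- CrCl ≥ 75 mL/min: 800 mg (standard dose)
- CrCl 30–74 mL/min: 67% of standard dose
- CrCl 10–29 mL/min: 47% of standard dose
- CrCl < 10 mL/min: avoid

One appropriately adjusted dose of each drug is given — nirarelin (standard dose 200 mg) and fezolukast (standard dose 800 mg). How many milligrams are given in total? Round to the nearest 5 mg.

CrCl = (140 − 73) × 67.6 / (72 × 0.67) × 0.85 = 4529.2 / 48.24 × 0.85 ≈ 79.8 mL/min
CrCl ≈ 80 mL/min.
nirarelin: ≥ 75 mL/min → 100% of 200 mg = 200 mg.
fezolukast: ≥ 75 mL/min → 100% of 800 mg = 800 mg.
Total = 200 + 800 = 1000 mg.

1000 mg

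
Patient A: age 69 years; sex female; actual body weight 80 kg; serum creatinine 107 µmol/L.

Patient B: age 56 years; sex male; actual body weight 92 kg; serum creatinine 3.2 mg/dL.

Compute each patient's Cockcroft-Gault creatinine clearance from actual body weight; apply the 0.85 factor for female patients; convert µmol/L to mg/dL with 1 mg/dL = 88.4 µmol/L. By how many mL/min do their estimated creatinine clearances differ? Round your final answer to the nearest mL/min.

22 mL/min

Patient A: SCr = 107 / 88.4 = 1.21 mg/dL
Patient A: CrCl = (140 − 69) × 80 / (72 × 1.21) × 0.85 = 5680.0 / 87.12 × 0.85 ≈ 55.4 mL/min
Patient B: CrCl = (140 − 56) × 92 / (72 × 3.2) = 7728.0 / 230.40 ≈ 33.5 mL/min
|55.4 − 33.5| = 21.9 mL/min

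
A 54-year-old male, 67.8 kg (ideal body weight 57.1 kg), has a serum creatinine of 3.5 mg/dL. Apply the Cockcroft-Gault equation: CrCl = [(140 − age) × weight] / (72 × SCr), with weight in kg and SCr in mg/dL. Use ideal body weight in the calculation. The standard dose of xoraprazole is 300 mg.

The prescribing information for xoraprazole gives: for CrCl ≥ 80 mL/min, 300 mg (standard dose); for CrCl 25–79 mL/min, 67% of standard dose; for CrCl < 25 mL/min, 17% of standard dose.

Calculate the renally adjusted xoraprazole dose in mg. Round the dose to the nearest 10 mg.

50 mg

CrCl = (140 − 54) × 57.1 / (72 × 3.5) = 4910.6 / 252.00 ≈ 19.5 mL/min
CrCl ≈ 19 mL/min → bracket < 25 mL/min.
17% of 300 mg = 51 mg → 50 mg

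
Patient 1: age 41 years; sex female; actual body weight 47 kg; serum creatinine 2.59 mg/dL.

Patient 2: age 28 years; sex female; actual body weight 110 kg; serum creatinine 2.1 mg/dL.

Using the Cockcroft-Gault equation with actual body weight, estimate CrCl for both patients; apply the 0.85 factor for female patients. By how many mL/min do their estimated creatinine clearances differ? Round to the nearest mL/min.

Patient 1: CrCl = (140 − 41) × 47 / (72 × 2.59) × 0.85 = 4653.0 / 186.48 × 0.85 ≈ 21.2 mL/min
Patient 2: CrCl = (140 − 28) × 110 / (72 × 2.1) × 0.85 = 12320.0 / 151.20 × 0.85 ≈ 69.3 mL/min
|21.2 − 69.3| = 48.1 mL/min

48 mL/min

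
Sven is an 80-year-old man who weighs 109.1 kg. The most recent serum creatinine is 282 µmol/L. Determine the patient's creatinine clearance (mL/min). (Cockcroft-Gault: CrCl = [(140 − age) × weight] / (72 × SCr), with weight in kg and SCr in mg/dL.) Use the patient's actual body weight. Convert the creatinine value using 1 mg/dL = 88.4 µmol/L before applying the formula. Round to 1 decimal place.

28.5 mL/min

SCr = 282 / 88.4 = 3.19 mg/dL
CrCl = (140 − 80) × 109.1 / (72 × 3.19) = 6546.0 / 229.68 ≈ 28.5 mL/min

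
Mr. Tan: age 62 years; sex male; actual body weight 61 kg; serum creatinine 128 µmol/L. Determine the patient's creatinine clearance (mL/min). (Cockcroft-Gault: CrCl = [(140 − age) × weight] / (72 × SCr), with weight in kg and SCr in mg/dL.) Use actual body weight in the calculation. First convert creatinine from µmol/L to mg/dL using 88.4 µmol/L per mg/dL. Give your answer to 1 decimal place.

SCr = 128 / 88.4 = 1.448 mg/dL
CrCl = (140 − 62) × 61 / (72 × 1.448) = 4758.0 / 104.26 ≈ 45.6 mL/min

45.6 mL/min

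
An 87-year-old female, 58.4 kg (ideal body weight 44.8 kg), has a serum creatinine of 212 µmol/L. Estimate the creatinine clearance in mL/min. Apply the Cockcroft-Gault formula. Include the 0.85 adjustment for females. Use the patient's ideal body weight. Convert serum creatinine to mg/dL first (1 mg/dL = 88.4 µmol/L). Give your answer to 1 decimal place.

11.7 mL/min

SCr = 212 / 88.4 = 2.398 mg/dL
CrCl = (140 − 87) × 44.8 / (72 × 2.398) × 0.85 = 2374.4 / 172.66 × 0.85 ≈ 11.7 mL/min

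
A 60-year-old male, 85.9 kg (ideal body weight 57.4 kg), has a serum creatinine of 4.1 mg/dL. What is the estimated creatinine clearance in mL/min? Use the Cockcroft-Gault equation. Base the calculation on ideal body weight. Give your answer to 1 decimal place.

15.6 mL/min

CrCl = (140 − 60) × 57.4 / (72 × 4.1) = 4592.0 / 295.20 ≈ 15.6 mL/min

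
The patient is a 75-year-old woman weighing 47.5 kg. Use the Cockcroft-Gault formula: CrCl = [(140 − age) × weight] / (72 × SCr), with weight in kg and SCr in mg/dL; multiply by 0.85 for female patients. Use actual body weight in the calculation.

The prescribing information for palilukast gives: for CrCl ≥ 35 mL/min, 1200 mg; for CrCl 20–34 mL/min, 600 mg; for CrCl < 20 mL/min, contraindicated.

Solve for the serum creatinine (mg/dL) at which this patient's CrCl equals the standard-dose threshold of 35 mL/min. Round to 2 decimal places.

1.04 mg/dL

Standard dose requires CrCl ≥ 35 mL/min.
Set (140 − 75) × 47.5 × 0.85 / (72 × SCr) = 35
SCr = (140 − 75) × 47.5 × 0.85 / (72 × 35) = 1.041 mg/dL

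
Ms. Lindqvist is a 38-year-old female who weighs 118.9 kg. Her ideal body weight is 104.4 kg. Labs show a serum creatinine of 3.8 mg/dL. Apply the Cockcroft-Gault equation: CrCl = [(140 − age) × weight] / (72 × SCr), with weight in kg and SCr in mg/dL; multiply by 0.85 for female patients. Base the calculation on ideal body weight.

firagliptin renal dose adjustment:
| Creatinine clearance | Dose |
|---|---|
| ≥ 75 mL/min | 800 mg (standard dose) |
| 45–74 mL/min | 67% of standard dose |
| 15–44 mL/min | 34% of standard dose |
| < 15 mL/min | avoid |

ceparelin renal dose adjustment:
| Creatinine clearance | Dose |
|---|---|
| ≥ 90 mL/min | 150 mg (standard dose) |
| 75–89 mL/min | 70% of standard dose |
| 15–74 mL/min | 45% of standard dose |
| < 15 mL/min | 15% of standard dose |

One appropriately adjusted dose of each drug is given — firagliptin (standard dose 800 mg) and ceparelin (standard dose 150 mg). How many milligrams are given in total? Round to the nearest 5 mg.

CrCl = (140 − 38) × 104.4 / (72 × 3.8) × 0.85 = 10648.8 / 273.60 × 0.85 ≈ 33.1 mL/min
CrCl ≈ 33 mL/min.
firagliptin: 15–44 mL/min → 34% of 800 mg = 272 mg.
ceparelin: 15–74 mL/min → 45% of 150 mg = 67.5 mg.
Total = 272 + 67.5 = 339.5 mg.

340 mg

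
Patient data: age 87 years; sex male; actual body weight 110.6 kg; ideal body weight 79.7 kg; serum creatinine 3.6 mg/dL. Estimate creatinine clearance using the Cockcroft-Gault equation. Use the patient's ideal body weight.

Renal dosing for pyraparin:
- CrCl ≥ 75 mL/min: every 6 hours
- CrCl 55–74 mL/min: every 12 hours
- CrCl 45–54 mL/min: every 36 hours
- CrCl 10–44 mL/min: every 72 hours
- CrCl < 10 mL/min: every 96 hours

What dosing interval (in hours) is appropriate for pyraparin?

CrCl = (140 − 87) × 79.7 / (72 × 3.6) = 4224.1 / 259.20 ≈ 16.3 mL/min
CrCl ≈ 16 mL/min → bracket 10–44 mL/min → every 72 hours.

every 72 hours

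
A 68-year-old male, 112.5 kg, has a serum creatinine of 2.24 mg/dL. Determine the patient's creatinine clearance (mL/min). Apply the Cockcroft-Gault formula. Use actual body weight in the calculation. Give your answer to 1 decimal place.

CrCl = (140 − 68) × 112.5 / (72 × 2.24) = 8100.0 / 161.28 ≈ 50.2 mL/min

50.2 mL/min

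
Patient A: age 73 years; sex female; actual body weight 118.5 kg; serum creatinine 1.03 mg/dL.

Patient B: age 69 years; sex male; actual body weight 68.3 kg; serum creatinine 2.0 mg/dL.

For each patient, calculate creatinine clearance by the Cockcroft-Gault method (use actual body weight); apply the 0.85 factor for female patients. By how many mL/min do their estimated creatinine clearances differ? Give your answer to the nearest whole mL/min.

Patient A: CrCl = (140 − 73) × 118.5 / (72 × 1.03) × 0.85 = 7939.5 / 74.16 × 0.85 ≈ 91.0 mL/min
Patient B: CrCl = (140 − 69) × 68.3 / (72 × 2) = 4849.3 / 144.00 ≈ 33.7 mL/min
|91.0 − 33.7| = 57.3 mL/min

57 mL/min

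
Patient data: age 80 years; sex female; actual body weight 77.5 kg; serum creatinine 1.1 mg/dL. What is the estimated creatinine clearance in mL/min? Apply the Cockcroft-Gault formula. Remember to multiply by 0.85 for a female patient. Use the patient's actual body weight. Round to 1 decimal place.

49.9 mL/min

CrCl = (140 − 80) × 77.5 / (72 × 1.1) × 0.85 = 4650.0 / 79.20 × 0.85 ≈ 49.9 mL/min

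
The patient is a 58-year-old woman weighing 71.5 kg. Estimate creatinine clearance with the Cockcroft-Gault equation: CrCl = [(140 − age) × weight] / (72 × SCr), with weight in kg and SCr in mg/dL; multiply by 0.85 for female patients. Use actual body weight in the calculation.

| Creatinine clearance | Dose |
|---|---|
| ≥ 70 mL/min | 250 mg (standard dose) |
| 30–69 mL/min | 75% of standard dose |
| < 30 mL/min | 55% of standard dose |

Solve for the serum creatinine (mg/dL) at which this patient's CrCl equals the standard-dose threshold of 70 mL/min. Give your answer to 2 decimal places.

Standard dose requires CrCl ≥ 70 mL/min.
Set (140 − 58) × 71.5 × 0.85 / (72 × SCr) = 70
SCr = (140 − 58) × 71.5 × 0.85 / (72 × 70) = 0.989 mg/dL

0.99 mg/dL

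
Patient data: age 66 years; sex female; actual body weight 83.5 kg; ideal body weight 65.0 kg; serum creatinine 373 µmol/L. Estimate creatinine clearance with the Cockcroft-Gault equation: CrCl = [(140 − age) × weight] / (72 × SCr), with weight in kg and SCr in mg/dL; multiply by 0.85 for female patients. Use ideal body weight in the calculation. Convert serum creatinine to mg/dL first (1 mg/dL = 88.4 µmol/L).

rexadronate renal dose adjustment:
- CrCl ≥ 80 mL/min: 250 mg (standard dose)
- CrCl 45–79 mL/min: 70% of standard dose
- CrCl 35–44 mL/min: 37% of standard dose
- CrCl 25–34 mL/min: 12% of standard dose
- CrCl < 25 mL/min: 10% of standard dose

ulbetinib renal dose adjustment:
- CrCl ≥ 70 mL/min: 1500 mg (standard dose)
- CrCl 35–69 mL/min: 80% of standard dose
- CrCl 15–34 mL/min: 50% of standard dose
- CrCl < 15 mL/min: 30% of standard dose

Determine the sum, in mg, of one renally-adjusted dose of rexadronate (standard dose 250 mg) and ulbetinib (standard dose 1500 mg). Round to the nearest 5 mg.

SCr = 373 / 88.4 = 4.219 mg/dL
CrCl = (140 − 66) × 65 / (72 × 4.219) × 0.85 = 4810.0 / 303.77 × 0.85 ≈ 13.5 mL/min
CrCl ≈ 13 mL/min.
rexadronate: < 25 mL/min → 10% of 250 mg = 25 mg.
ulbetinib: < 15 mL/min → 30% of 1500 mg = 450 mg.
Total = 25 + 450 = 475 mg.

475 mg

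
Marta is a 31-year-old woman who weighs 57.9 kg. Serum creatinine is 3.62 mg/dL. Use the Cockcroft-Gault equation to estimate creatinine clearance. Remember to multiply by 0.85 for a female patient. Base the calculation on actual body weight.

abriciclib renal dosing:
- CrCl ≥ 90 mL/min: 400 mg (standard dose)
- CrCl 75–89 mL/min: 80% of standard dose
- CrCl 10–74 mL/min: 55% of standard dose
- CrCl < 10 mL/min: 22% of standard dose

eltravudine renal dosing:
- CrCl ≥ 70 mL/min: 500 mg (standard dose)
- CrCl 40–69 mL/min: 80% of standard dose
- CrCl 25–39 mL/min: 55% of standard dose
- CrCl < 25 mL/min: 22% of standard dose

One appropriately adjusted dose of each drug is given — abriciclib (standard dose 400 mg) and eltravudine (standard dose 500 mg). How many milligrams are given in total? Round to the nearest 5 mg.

330 mg

CrCl = (140 − 31) × 57.9 / (72 × 3.62) × 0.85 = 6311.1 / 260.64 × 0.85 ≈ 20.6 mL/min
CrCl ≈ 21 mL/min.
abriciclib: 10–74 mL/min → 55% of 400 mg = 220 mg.
eltravudine: < 25 mL/min → 22% of 500 mg = 110 mg.
Total = 220 + 110 = 330 mg.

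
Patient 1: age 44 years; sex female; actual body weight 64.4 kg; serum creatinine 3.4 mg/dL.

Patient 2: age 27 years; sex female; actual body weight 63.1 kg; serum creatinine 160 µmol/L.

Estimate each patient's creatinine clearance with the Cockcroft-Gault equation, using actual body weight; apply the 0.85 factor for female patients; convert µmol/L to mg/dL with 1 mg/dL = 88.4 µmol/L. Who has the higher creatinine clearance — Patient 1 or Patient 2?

Patient 2

Patient 1: CrCl = (140 − 44) × 64.4 / (72 × 3.4) × 0.85 = 6182.4 / 244.80 × 0.85 ≈ 21.5 mL/min
Patient 2: SCr = 160 / 88.4 = 1.81 mg/dL
Patient 2: CrCl = (140 − 27) × 63.1 / (72 × 1.81) × 0.85 = 7130.3 / 130.32 × 0.85 ≈ 46.5 mL/min
21.5 vs 46.5 mL/min → Patient 2 is higher.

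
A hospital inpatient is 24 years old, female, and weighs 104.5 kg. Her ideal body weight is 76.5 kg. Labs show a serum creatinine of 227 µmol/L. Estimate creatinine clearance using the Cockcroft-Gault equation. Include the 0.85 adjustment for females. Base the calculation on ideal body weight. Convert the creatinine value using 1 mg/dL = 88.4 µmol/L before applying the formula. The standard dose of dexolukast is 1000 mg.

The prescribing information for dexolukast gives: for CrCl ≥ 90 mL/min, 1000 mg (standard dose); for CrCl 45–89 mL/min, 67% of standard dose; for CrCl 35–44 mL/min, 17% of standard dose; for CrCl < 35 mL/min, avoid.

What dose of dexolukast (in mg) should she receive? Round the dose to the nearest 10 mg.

170 mg

SCr = 227 / 88.4 = 2.568 mg/dL
CrCl = (140 − 24) × 76.5 / (72 × 2.568) × 0.85 = 8874.0 / 184.90 × 0.85 ≈ 40.8 mL/min
CrCl ≈ 41 mL/min → bracket 35–44 mL/min.
17% of 1000 mg = 170 mg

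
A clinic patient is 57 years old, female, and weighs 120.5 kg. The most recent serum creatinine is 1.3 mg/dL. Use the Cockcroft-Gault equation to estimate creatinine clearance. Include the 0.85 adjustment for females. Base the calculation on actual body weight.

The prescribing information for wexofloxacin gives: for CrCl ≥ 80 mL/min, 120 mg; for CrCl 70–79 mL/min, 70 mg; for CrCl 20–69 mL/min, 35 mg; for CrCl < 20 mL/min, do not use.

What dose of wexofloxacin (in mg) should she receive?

120 mg

CrCl = (140 − 57) × 120.5 / (72 × 1.3) × 0.85 = 10001.5 / 93.60 × 0.85 ≈ 90.8 mL/min
CrCl ≈ 91 mL/min → bracket ≥ 80 mL/min.
Dose for this bracket: 120 mg.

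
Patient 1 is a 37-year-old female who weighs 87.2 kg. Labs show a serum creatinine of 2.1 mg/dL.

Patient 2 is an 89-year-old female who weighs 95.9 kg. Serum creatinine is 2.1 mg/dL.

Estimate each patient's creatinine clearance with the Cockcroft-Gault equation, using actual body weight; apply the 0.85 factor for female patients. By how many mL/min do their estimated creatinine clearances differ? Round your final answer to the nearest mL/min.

Patient 1: CrCl = (140 − 37) × 87.2 / (72 × 2.1) × 0.85 = 8981.6 / 151.20 × 0.85 ≈ 50.5 mL/min
Patient 2: CrCl = (140 − 89) × 95.9 / (72 × 2.1) × 0.85 = 4890.9 / 151.20 × 0.85 ≈ 27.5 mL/min
|50.5 − 27.5| = 23.0 mL/min

23 mL/min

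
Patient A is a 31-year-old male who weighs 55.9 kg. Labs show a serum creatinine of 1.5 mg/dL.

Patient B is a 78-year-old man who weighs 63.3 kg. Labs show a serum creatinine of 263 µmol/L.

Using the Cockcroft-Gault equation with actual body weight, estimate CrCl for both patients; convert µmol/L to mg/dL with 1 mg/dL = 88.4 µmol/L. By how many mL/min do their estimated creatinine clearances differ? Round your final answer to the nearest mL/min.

38 mL/min

Patient A: CrCl = (140 − 31) × 55.9 / (72 × 1.5) = 6093.1 / 108.00 ≈ 56.4 mL/min
Patient B: SCr = 263 / 88.4 = 2.975 mg/dL
Patient B: CrCl = (140 − 78) × 63.3 / (72 × 2.975) = 3924.6 / 214.20 ≈ 18.3 mL/min
|56.4 − 18.3| = 38.1 mL/min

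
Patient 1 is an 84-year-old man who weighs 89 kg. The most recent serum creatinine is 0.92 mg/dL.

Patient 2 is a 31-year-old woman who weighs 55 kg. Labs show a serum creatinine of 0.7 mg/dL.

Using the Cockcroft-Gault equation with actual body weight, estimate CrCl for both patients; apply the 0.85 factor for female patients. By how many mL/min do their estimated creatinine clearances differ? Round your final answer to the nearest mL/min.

Patient 1: CrCl = (140 − 84) × 89 / (72 × 0.92) = 4984.0 / 66.24 ≈ 75.2 mL/min
Patient 2: CrCl = (140 − 31) × 55 / (72 × 0.7) × 0.85 = 5995.0 / 50.40 × 0.85 ≈ 101.1 mL/min
|75.2 − 101.1| = 25.9 mL/min

26 mL/min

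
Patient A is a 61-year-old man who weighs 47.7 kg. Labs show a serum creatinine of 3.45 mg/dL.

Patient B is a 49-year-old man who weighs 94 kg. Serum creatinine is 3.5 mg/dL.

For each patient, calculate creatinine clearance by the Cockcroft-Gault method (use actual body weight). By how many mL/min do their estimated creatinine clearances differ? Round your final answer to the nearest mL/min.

Patient A: CrCl = (140 − 61) × 47.7 / (72 × 3.45) = 3768.3 / 248.40 ≈ 15.2 mL/min
Patient B: CrCl = (140 − 49) × 94 / (72 × 3.5) = 8554.0 / 252.00 ≈ 33.9 mL/min
|15.2 − 33.9| = 18.7 mL/min

19 mL/min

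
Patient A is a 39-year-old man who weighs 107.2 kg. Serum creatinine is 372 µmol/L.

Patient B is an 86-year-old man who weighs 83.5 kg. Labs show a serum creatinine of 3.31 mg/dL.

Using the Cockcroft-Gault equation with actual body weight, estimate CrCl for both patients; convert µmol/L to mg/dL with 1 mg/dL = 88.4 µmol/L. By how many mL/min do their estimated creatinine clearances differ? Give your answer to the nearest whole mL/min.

17 mL/min

Patient A: SCr = 372 / 88.4 = 4.208 mg/dL
Patient A: CrCl = (140 − 39) × 107.2 / (72 × 4.208) = 10827.2 / 302.98 ≈ 35.7 mL/min
Patient B: CrCl = (140 − 86) × 83.5 / (72 × 3.31) = 4509.0 / 238.32 ≈ 18.9 mL/min
|35.7 − 18.9| = 16.8 mL/min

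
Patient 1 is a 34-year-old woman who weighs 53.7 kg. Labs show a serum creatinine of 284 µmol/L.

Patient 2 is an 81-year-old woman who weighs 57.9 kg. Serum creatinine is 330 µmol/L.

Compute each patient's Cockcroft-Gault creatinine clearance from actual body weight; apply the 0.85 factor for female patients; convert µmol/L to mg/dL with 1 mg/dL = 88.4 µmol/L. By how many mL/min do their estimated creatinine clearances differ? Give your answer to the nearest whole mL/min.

10 mL/min

Patient 1: SCr = 284 / 88.4 = 3.213 mg/dL
Patient 1: CrCl = (140 − 34) × 53.7 / (72 × 3.213) × 0.85 = 5692.2 / 231.34 × 0.85 ≈ 20.9 mL/min
Patient 2: SCr = 330 / 88.4 = 3.733 mg/dL
Patient 2: CrCl = (140 − 81) × 57.9 / (72 × 3.733) × 0.85 = 3416.1 / 268.78 × 0.85 ≈ 10.8 mL/min
|20.9 − 10.8| = 10.1 mL/min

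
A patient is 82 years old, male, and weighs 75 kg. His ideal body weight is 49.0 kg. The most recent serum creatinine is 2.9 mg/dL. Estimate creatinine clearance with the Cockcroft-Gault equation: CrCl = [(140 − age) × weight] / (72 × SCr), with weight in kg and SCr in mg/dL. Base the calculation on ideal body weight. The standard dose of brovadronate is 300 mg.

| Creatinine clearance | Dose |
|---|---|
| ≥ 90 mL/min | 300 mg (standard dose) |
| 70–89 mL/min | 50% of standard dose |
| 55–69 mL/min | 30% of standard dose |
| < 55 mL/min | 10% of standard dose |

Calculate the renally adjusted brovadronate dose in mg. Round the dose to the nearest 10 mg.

CrCl = (140 − 82) × 49 / (72 × 2.9) = 2842.0 / 208.80 ≈ 13.6 mL/min
CrCl ≈ 14 mL/min → bracket < 55 mL/min.
10% of 300 mg = 30 mg

30 mg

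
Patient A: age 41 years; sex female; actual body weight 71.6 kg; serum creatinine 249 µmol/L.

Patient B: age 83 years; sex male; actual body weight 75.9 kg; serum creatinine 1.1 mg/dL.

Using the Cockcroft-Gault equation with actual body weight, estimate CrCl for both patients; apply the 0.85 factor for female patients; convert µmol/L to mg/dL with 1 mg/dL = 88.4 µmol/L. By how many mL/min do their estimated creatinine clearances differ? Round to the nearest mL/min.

Patient A: SCr = 249 / 88.4 = 2.817 mg/dL
Patient A: CrCl = (140 − 41) × 71.6 / (72 × 2.817) × 0.85 = 7088.4 / 202.82 × 0.85 ≈ 29.7 mL/min
Patient B: CrCl = (140 − 83) × 75.9 / (72 × 1.1) = 4326.3 / 79.20 ≈ 54.6 mL/min
|29.7 − 54.6| = 24.9 mL/min

25 mL/min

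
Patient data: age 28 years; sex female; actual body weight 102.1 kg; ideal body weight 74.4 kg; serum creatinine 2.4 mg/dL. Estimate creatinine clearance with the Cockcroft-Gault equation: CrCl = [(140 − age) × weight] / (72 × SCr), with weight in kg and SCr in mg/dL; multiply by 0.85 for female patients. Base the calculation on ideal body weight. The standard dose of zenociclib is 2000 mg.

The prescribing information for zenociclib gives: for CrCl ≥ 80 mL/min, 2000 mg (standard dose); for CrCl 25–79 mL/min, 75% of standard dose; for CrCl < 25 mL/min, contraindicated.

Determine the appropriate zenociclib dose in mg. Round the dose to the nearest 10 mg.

CrCl = (140 − 28) × 74.4 / (72 × 2.4) × 0.85 = 8332.8 / 172.80 × 0.85 ≈ 41.0 mL/min
CrCl ≈ 41 mL/min → bracket 25–79 mL/min.
75% of 2000 mg = 1500 mg

1500 mg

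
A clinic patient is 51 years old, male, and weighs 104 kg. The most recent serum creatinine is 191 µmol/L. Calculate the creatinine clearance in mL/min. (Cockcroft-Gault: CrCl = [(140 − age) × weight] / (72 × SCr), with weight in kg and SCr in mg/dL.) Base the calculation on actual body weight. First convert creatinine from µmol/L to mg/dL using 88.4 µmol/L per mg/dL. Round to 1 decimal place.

59.5 mL/min

SCr = 191 / 88.4 = 2.161 mg/dL
CrCl = (140 − 51) × 104 / (72 × 2.161) = 9256.0 / 155.59 ≈ 59.5 mL/min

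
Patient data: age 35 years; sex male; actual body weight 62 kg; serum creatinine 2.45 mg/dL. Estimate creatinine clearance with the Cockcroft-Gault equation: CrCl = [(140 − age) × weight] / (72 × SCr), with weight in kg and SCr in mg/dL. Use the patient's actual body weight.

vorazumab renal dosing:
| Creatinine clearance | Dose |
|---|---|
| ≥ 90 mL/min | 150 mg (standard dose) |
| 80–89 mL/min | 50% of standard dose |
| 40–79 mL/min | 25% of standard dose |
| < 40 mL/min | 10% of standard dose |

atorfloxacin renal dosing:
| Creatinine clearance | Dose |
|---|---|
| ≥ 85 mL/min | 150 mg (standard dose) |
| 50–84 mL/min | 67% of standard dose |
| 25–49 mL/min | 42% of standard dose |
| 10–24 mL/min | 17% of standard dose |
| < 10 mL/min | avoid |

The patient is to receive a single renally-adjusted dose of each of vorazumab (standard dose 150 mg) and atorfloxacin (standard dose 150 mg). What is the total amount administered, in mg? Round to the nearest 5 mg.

CrCl = (140 − 35) × 62 / (72 × 2.45) = 6510.0 / 176.40 ≈ 36.9 mL/min
CrCl ≈ 37 mL/min.
vorazumab: < 40 mL/min → 10% of 150 mg = 15 mg.
atorfloxacin: 25–49 mL/min → 42% of 150 mg = 63 mg.
Total = 15 + 63 = 78 mg.

80 mg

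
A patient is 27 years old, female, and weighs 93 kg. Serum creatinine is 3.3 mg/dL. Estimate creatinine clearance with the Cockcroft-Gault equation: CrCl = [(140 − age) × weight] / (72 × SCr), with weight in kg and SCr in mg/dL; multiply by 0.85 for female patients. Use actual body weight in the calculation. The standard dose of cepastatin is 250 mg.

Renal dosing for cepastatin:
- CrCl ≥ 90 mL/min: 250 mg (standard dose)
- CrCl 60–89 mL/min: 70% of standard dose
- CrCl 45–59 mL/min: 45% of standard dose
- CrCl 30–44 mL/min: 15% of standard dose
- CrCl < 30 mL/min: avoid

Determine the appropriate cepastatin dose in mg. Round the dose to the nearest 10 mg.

40 mg

CrCl = (140 − 27) × 93 / (72 × 3.3) × 0.85 = 10509.0 / 237.60 × 0.85 ≈ 37.6 mL/min
CrCl ≈ 38 mL/min → bracket 30–44 mL/min.
15% of 250 mg = 37.5 mg → 40 mg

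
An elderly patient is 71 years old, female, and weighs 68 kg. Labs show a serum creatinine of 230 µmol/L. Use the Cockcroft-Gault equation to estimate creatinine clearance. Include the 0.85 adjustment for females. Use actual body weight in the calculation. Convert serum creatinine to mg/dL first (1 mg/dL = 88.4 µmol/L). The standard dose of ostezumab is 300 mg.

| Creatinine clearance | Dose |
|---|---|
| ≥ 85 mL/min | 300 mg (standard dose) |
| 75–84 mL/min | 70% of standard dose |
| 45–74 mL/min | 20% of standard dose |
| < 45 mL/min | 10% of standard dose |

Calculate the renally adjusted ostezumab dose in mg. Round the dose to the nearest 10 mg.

30 mg

SCr = 230 / 88.4 = 2.602 mg/dL
CrCl = (140 − 71) × 68 / (72 × 2.602) × 0.85 = 4692.0 / 187.34 × 0.85 ≈ 21.3 mL/min
CrCl ≈ 21 mL/min → bracket < 45 mL/min.
10% of 300 mg = 30 mg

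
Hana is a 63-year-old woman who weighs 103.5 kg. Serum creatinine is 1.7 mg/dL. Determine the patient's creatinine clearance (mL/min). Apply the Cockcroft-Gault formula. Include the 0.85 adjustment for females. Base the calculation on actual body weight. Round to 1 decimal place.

CrCl = (140 − 63) × 103.5 / (72 × 1.7) × 0.85 = 7969.5 / 122.40 × 0.85 ≈ 55.3 mL/min

55.3 mL/min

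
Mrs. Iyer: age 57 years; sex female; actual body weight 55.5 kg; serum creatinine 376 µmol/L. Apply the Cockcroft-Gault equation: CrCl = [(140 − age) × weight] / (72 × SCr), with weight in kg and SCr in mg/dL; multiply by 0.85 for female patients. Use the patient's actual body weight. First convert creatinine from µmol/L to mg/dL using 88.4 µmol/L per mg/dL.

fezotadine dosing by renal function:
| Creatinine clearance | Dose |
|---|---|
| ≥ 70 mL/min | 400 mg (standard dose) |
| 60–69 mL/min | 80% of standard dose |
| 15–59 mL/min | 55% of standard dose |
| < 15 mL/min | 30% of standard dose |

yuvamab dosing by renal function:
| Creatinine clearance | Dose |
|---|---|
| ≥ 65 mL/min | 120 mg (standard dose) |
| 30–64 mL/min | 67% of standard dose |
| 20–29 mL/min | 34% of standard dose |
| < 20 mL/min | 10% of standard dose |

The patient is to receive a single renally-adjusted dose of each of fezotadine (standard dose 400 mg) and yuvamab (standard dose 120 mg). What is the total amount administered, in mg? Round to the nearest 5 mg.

130 mg

SCr = 376 / 88.4 = 4.253 mg/dL
CrCl = (140 − 57) × 55.5 / (72 × 4.253) × 0.85 = 4606.5 / 306.22 × 0.85 ≈ 12.8 mL/min
CrCl ≈ 13 mL/min.
fezotadine: < 15 mL/min → 30% of 400 mg = 120 mg.
yuvamab: < 20 mL/min → 10% of 120 mg = 12 mg.
Total = 120 + 12 = 132 mg.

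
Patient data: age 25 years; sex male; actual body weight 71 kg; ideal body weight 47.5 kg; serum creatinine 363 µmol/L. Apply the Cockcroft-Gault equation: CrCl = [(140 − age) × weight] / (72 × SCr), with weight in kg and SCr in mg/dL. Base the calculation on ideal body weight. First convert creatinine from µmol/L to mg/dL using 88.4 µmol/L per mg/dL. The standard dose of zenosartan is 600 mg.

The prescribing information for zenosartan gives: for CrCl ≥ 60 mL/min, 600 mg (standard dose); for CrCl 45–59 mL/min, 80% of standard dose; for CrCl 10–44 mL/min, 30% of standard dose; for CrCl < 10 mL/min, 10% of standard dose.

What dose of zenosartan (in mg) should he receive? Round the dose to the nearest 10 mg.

SCr = 363 / 88.4 = 4.106 mg/dL
CrCl = (140 − 25) × 47.5 / (72 × 4.106) = 5462.5 / 295.63 ≈ 18.5 mL/min
CrCl ≈ 18 mL/min → bracket 10–44 mL/min.
30% of 600 mg = 180 mg

180 mg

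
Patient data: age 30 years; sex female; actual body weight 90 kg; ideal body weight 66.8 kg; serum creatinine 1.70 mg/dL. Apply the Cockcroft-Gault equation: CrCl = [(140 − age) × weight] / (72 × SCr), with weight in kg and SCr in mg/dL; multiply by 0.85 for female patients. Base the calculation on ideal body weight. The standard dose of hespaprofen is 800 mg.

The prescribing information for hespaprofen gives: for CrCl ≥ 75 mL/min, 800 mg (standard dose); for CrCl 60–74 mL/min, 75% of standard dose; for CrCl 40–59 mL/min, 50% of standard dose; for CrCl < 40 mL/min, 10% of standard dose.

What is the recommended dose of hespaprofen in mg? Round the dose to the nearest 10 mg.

CrCl = (140 − 30) × 66.8 / (72 × 1.7) × 0.85 = 7348.0 / 122.40 × 0.85 ≈ 51.0 mL/min
CrCl ≈ 51 mL/min → bracket 40–59 mL/min.
50% of 800 mg = 400 mg

400 mg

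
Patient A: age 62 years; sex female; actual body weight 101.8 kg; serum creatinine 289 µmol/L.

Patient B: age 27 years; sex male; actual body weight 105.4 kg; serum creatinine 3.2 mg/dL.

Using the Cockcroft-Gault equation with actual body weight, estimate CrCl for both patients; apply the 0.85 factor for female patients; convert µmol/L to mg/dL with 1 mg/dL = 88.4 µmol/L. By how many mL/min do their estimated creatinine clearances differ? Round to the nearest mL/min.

23 mL/min

Patient A: SCr = 289 / 88.4 = 3.269 mg/dL
Patient A: CrCl = (140 − 62) × 101.8 / (72 × 3.269) × 0.85 = 7940.4 / 235.37 × 0.85 ≈ 28.7 mL/min
Patient B: CrCl = (140 − 27) × 105.4 / (72 × 3.2) = 11910.2 / 230.40 ≈ 51.7 mL/min
|28.7 − 51.7| = 23.0 mL/min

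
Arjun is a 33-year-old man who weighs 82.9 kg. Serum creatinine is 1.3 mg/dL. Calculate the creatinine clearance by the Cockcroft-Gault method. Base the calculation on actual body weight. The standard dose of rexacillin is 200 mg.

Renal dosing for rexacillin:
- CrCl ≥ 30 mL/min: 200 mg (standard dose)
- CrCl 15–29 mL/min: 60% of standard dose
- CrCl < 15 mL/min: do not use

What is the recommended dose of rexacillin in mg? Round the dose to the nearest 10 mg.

CrCl = (140 − 33) × 82.9 / (72 × 1.3) = 8870.3 / 93.60 ≈ 94.8 mL/min
CrCl ≈ 95 mL/min → bracket ≥ 30 mL/min.
100% of 200 mg = 200 mg

200 mg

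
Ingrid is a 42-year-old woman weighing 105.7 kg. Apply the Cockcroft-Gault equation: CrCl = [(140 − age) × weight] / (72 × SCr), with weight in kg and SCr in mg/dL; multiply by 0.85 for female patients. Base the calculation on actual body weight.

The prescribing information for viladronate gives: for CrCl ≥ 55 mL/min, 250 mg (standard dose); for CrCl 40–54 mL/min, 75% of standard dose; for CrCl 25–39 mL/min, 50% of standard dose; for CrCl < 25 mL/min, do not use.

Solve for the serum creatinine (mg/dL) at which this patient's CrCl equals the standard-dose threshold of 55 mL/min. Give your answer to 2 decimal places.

2.22 mg/dL

Standard dose requires CrCl ≥ 55 mL/min.
Set (140 − 42) × 105.7 × 0.85 / (72 × SCr) = 55
SCr = (140 − 42) × 105.7 × 0.85 / (72 × 55) = 2.223 mg/dL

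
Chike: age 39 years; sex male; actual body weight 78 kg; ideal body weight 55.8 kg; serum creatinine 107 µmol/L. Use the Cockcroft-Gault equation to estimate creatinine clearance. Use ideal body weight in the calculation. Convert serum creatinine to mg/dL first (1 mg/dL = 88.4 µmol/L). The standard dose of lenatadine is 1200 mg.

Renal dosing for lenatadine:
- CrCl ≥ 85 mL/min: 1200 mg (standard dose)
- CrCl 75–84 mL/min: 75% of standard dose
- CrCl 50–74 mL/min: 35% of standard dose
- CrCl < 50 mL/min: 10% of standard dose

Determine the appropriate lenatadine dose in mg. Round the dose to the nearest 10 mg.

420 mg

SCr = 107 / 88.4 = 1.21 mg/dL
CrCl = (140 − 39) × 55.8 / (72 × 1.21) = 5635.8 / 87.12 ≈ 64.7 mL/min
CrCl ≈ 65 mL/min → bracket 50–74 mL/min.
35% of 1200 mg = 420 mg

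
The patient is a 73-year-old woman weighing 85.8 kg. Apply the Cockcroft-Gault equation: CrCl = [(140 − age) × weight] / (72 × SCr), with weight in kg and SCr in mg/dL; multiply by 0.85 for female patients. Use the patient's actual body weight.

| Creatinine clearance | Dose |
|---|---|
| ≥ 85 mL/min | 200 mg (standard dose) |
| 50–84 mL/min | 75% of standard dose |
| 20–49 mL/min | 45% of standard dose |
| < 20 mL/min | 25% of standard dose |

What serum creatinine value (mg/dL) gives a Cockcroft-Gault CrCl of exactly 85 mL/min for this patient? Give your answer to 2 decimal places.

0.80 mg/dL

Standard dose requires CrCl ≥ 85 mL/min.
Set (140 − 73) × 85.8 × 0.85 / (72 × SCr) = 85
SCr = (140 − 73) × 85.8 × 0.85 / (72 × 85) = 0.798 mg/dL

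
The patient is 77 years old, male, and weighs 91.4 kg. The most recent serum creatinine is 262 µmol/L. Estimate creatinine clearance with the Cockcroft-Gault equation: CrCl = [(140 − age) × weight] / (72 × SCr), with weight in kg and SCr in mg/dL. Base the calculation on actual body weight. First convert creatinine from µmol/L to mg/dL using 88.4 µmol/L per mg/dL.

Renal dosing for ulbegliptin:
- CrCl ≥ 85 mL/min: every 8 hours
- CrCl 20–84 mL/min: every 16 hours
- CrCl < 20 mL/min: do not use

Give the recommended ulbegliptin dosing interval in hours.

SCr = 262 / 88.4 = 2.964 mg/dL
CrCl = (140 − 77) × 91.4 / (72 × 2.964) = 5758.2 / 213.41 ≈ 27.0 mL/min
CrCl ≈ 27 mL/min → bracket 20–84 mL/min → every 16 hours.

every 16 hours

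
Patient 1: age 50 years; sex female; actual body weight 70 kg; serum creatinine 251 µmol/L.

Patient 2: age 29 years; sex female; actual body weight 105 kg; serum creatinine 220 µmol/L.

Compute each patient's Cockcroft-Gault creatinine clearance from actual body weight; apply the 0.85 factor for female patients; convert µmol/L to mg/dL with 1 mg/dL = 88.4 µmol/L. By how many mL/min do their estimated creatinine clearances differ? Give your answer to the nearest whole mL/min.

29 mL/min

Patient 1: SCr = 251 / 88.4 = 2.839 mg/dL
Patient 1: CrCl = (140 − 50) × 70 / (72 × 2.839) × 0.85 = 6300.0 / 204.41 × 0.85 ≈ 26.2 mL/min
Patient 2: SCr = 220 / 88.4 = 2.489 mg/dL
Patient 2: CrCl = (140 − 29) × 105 / (72 × 2.489) × 0.85 = 11655.0 / 179.21 × 0.85 ≈ 55.3 mL/min
|26.2 − 55.3| = 29.1 mL/min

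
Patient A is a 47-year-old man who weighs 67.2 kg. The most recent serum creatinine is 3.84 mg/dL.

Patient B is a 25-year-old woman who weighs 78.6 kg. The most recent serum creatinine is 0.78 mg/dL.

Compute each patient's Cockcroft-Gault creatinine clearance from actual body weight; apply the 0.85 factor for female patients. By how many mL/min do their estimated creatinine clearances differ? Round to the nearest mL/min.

114 mL/min

Patient A: CrCl = (140 − 47) × 67.2 / (72 × 3.84) = 6249.6 / 276.48 ≈ 22.6 mL/min
Patient B: CrCl = (140 − 25) × 78.6 / (72 × 0.78) × 0.85 = 9039.0 / 56.16 × 0.85 ≈ 136.8 mL/min
|22.6 − 136.8| = 114.2 mL/min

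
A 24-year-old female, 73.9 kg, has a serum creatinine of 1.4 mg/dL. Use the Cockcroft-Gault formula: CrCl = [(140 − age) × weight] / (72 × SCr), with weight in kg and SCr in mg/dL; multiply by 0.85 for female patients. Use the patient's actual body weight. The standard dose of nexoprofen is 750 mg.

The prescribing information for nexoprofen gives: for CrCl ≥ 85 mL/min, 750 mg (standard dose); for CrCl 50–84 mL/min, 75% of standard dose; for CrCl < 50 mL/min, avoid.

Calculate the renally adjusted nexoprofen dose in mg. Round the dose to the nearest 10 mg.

CrCl = (140 − 24) × 73.9 / (72 × 1.4) × 0.85 = 8572.4 / 100.80 × 0.85 ≈ 72.3 mL/min
CrCl ≈ 72 mL/min → bracket 50–84 mL/min.
75% of 750 mg = 562.5 mg → 560 mg

560 mg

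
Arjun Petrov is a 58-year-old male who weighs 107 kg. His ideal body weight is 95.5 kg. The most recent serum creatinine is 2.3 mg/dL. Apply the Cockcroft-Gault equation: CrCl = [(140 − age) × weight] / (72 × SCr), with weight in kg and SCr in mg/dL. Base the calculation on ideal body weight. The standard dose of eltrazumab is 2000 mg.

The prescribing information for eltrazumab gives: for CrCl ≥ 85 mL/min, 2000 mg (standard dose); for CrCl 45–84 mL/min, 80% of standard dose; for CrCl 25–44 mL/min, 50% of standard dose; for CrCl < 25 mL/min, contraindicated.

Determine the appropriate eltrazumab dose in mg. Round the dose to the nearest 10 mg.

CrCl = (140 − 58) × 95.5 / (72 × 2.3) = 7831.0 / 165.60 ≈ 47.3 mL/min
CrCl ≈ 47 mL/min → bracket 45–84 mL/min.
80% of 2000 mg = 1600 mg

1600 mg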